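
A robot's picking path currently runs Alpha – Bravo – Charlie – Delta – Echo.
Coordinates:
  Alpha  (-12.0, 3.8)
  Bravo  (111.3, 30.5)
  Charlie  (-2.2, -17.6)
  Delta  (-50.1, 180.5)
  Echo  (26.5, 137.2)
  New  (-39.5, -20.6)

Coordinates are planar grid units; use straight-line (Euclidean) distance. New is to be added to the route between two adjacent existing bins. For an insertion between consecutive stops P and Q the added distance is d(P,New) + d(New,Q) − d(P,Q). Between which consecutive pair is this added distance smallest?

Added distance for inserting New between each consecutive pair:
Alpha–Bravo: 69.8
Bravo–Charlie: 73.4
Charlie–Delta: 35.0
Delta–Echo: 284.4
Smallest added distance is 35.0, inserting between Charlie and Delta.

between Charlie and Delta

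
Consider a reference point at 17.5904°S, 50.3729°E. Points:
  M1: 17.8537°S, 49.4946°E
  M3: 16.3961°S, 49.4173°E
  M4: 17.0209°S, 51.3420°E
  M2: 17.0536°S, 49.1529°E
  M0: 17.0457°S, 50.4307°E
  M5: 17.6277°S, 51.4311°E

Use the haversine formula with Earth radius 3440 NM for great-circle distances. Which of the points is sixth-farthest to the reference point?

Distances from the reference point (17.5904°S, 50.3729°E):
M3: 90.3 NM
M2: 77.0 NM
M4: 65.2 NM
M5: 60.6 NM
M1: 52.7 NM
M0: 32.9 NM
The sixth-farthest is M0 at 32.9 NM.

M0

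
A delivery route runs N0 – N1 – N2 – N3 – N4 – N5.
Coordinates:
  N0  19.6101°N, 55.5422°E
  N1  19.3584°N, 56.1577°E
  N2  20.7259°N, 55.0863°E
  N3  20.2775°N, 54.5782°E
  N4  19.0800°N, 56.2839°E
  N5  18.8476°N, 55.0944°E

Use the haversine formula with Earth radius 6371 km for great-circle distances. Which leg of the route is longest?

Leg distances:
N0→N1: 70.3 km
N1→N2: 188.8 km
N2→N3: 72.7 km
N3→N4: 222.8 km
N4→N5: 127.7 km
The longest leg is N3–N4 at 222.8 km.

N3–N4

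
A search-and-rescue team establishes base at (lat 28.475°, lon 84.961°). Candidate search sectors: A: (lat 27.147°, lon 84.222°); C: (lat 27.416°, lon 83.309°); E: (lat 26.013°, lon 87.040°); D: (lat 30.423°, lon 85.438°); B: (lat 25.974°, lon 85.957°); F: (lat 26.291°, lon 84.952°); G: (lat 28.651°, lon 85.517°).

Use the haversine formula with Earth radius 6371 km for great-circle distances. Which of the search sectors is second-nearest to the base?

Distances from the base ((lat 28.475°, lon 84.961°)):
G: 57.7 km
A: 164.6 km
C: 200.5 km
D: 221.5 km
F: 242.9 km
B: 295.0 km
E: 342.3 km
The second-nearest is A at 164.6 km.

A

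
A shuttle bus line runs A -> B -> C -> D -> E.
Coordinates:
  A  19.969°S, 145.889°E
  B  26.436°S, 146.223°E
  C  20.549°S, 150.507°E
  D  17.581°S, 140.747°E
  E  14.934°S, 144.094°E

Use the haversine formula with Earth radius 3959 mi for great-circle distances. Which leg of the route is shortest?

Leg distances:
A→B: 447.4 mi
B→C: 488.9 mi
C→D: 669.4 mi
D→E: 287.6 mi
The shortest leg is D–E at 287.6 mi.

D–E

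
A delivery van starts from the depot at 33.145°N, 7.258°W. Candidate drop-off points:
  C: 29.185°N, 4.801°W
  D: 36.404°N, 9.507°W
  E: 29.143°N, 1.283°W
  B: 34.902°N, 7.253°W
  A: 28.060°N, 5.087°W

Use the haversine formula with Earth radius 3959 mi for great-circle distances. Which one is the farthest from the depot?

E

Distance to each, sorted:
E: 448.5 mi
A: 374.3 mi
C: 309.8 mi
D: 258.8 mi
B: 121.4 mi
The farthest is E at 448.5 mi.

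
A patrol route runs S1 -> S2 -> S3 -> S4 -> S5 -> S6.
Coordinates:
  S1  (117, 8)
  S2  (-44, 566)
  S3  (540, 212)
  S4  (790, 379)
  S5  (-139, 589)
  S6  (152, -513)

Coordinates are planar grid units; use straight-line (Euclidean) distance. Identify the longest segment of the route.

S5–S6

Leg distances:
S1→S2: 580.8
S2→S3: 682.9
S3→S4: 300.6
S4→S5: 952.4
S5→S6: 1139.8
The longest leg is S5–S6 at 1139.8.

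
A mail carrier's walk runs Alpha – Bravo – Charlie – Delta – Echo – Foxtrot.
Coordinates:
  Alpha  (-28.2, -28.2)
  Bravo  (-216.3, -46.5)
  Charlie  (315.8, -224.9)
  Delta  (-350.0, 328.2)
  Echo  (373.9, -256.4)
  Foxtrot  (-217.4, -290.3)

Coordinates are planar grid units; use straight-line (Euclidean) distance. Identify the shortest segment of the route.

Alpha–Bravo

Leg distances:
Alpha→Bravo: 189.0
Bravo→Charlie: 561.2
Charlie→Delta: 865.6
Delta→Echo: 930.5
Echo→Foxtrot: 592.3
The shortest leg is Alpha–Bravo at 189.0.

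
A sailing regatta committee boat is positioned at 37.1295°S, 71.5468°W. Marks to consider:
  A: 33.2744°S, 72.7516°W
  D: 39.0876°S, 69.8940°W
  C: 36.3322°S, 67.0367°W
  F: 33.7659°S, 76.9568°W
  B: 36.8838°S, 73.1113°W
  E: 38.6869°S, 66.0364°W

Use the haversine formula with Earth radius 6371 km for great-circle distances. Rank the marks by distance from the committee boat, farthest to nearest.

F, E, A, C, D, B

Computing each great-circle distance from 37.1295°S, 71.5468°W:
F 33.7659°S, 76.9568°W: 616.3 km
E 38.6869°S, 66.0364°W: 513.4 km
A 33.2744°S, 72.7516°W: 442.4 km
C 36.3322°S, 67.0367°W: 411.5 km
D 39.0876°S, 69.8940°W: 261.4 km
B 36.8838°S, 73.1113°W: 141.6 km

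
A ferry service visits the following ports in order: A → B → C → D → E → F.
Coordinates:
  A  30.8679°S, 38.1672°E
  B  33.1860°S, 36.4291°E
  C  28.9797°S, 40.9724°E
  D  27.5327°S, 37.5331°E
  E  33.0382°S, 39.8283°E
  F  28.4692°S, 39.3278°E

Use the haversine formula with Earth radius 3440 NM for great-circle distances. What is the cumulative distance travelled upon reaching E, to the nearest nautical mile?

Leg distances:
A→B: 164.9 NM  (cumulative 164.9 NM)
B→C: 343.9 NM  (cumulative 508.8 NM)
C→D: 201.6 NM  (cumulative 710.4 NM)
D→E: 351.3 NM  (cumulative 1061.7 NM)
Cumulative distance at E ≈ 1062 NM.

1062 NM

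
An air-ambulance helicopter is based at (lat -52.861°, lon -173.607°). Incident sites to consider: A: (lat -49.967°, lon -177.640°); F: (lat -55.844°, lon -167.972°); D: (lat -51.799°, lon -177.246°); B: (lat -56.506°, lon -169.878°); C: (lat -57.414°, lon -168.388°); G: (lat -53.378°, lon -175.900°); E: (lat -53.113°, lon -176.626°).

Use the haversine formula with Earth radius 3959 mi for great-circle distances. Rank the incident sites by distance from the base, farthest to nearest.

Distance from the base at (lat -52.861°, lon -173.607°) to each:
C (lat -57.414°, lon -168.388°): 375.9 mi
F (lat -55.844°, lon -167.972°): 306.4 mi
B (lat -56.506°, lon -169.878°): 292.5 mi
A (lat -49.967°, lon -177.640°): 264.9 mi
D (lat -51.799°, lon -177.246°): 170.3 mi
E (lat -53.113°, lon -176.626°): 126.8 mi
G (lat -53.378°, lon -175.900°): 101.6 mi

C, F, B, A, D, E, G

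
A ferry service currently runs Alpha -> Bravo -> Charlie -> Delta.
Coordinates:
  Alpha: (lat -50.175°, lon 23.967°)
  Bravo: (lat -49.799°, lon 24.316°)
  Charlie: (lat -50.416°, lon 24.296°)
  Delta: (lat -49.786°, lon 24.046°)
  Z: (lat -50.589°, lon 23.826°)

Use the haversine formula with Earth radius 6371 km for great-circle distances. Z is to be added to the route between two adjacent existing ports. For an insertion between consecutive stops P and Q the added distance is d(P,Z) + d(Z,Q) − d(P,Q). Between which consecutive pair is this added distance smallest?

between Charlie and Delta

Added distance for inserting Z between each consecutive pair:
Alpha–Bravo: 92.9 km
Bravo–Charlie: 64.3 km
Charlie–Delta: 56.8 km
Smallest added distance is 56.8 km, inserting between Charlie and Delta.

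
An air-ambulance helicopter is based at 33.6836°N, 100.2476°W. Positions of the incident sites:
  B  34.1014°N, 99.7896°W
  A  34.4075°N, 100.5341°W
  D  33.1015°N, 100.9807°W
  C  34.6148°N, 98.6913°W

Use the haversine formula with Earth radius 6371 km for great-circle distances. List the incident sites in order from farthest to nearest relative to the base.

Distances from the base:
C 34.6148°N, 98.6913°W: 176.7 km
D 33.1015°N, 100.9807°W: 93.9 km
A 34.4075°N, 100.5341°W: 84.7 km
B 34.1014°N, 99.7896°W: 62.8 km

C, D, A, B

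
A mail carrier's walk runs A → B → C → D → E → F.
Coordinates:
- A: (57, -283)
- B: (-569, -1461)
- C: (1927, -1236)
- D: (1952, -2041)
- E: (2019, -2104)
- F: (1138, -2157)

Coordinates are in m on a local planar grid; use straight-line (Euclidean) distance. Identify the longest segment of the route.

B–C

Leg distances:
A→B: 1334.0 m
B→C: 2506.1 m
C→D: 805.4 m
D→E: 92.0 m
E→F: 882.6 m
The longest leg is B–C at 2506.1 m.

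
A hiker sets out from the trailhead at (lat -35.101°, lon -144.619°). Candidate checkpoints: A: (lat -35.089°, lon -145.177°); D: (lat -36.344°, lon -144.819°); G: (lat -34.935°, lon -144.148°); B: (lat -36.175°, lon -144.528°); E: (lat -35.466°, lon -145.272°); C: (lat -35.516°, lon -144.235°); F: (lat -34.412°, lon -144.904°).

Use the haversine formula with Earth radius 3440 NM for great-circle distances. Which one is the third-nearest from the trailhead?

Distance to each, sorted:
G: 25.2 NM
A: 27.4 NM
C: 31.2 NM
E: 38.8 NM
F: 43.7 NM
B: 64.6 NM
D: 75.3 NM
The third-nearest is C at 31.2 NM.

C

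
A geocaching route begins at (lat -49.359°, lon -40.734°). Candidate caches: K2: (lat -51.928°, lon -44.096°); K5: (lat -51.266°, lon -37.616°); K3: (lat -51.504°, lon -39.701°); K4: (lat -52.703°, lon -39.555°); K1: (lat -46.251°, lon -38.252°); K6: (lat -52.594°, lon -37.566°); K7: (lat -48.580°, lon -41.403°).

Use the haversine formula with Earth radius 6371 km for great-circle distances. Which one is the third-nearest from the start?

K5

Distance to each, sorted:
K7: 99.4 km
K3: 249.5 km
K5: 306.5 km
K2: 371.1 km
K4: 380.9 km
K1: 392.1 km
K6: 422.5 km
The third-nearest is K5 at 306.5 km.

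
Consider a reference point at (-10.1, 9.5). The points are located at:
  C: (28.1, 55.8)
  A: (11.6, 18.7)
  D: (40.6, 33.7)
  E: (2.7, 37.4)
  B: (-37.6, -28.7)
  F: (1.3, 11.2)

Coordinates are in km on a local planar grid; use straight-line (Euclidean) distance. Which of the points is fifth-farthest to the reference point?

Distances from the reference point ((-10.1, 9.5)):
C: 60.0 km
D: 56.2 km
B: 47.1 km
E: 30.7 km
A: 23.6 km
F: 11.5 km
The fifth-farthest is A at 23.6 km.

A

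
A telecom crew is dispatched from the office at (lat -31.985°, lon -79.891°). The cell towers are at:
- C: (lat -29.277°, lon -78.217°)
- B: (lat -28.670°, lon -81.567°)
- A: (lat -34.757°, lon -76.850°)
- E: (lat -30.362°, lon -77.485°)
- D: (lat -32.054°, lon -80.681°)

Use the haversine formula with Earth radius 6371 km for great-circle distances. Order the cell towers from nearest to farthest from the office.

Computing each great-circle distance from (lat -31.985°, lon -79.891°):
D (lat -32.054°, lon -80.681°): 74.9 km
E (lat -30.362°, lon -77.485°): 291.5 km
C (lat -29.277°, lon -78.217°): 341.0 km
B (lat -28.670°, lon -81.567°): 402.2 km
A (lat -34.757°, lon -76.850°): 418.0 km

D, E, C, B, A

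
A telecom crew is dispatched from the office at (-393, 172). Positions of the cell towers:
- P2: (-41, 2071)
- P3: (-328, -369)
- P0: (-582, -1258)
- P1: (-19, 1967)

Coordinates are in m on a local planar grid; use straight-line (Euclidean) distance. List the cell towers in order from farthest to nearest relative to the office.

P2, P1, P0, P3

Distances from the office:
P2 (-41, 2071): 1931.3 m
P1 (-19, 1967): 1833.5 m
P0 (-582, -1258): 1442.4 m
P3 (-328, -369): 544.9 m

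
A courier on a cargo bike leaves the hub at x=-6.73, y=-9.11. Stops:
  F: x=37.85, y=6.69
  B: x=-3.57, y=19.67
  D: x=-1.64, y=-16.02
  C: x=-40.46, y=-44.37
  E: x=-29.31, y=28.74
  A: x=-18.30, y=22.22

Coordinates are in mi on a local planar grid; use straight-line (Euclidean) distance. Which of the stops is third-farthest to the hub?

Distances from the hub (x=-6.73, y=-9.11):
C: 48.8 mi
F: 47.3 mi
E: 44.1 mi
A: 33.4 mi
B: 29.0 mi
D: 8.6 mi
The third-farthest is E at 44.1 mi.

E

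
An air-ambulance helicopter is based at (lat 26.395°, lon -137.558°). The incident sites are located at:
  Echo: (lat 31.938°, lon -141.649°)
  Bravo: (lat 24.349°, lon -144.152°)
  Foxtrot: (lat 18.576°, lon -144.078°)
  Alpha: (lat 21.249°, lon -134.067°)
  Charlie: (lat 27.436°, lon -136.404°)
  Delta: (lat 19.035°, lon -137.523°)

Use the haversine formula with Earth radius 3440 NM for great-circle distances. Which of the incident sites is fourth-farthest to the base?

Distances from the base ((lat 26.395°, lon -137.558°)):
Foxtrot: 592.3 NM
Delta: 441.9 NM
Echo: 395.8 NM
Bravo: 378.2 NM
Alpha: 363.6 NM
Charlie: 87.9 NM
The fourth-farthest is Bravo at 378.2 NM.

Bravo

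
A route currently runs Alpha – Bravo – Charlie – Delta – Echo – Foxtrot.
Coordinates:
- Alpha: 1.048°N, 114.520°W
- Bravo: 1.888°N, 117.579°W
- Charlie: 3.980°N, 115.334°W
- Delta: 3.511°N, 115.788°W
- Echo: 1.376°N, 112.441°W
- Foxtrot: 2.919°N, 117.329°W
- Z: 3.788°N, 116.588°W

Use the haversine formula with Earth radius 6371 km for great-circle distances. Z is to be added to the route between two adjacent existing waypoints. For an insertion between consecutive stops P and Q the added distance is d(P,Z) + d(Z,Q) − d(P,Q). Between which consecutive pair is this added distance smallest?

between Bravo and Charlie

Added distance for inserting Z between each consecutive pair:
Alpha–Bravo: 267.2 km
Bravo–Charlie: 38.0 km
Charlie–Delta: 162.2 km
Delta–Echo: 185.8 km
Echo–Foxtrot: 90.3 km
Smallest added distance is 38.0 km, inserting between Bravo and Charlie.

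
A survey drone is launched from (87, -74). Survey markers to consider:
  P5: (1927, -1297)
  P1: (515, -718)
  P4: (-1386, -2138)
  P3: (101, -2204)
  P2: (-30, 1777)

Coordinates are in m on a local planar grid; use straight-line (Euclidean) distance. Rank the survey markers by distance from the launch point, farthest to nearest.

Distances from the launch point:
P4 (-1386, -2138): 2535.7 m
P5 (1927, -1297): 2209.4 m
P3 (101, -2204): 2130.0 m
P2 (-30, 1777): 1854.7 m
P1 (515, -718): 773.3 m

P4, P5, P3, P2, P1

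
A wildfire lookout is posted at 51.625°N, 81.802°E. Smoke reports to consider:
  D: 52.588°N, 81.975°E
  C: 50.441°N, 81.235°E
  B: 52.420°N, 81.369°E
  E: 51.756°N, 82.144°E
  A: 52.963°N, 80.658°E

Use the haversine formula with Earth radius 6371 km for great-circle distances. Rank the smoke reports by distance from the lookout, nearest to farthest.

E, B, D, C, A

Distances from the lookout:
E 51.756°N, 82.144°E: 27.7 km
B 52.420°N, 81.369°E: 93.2 km
D 52.588°N, 81.975°E: 107.7 km
C 50.441°N, 81.235°E: 137.5 km
A 52.963°N, 80.658°E: 167.9 km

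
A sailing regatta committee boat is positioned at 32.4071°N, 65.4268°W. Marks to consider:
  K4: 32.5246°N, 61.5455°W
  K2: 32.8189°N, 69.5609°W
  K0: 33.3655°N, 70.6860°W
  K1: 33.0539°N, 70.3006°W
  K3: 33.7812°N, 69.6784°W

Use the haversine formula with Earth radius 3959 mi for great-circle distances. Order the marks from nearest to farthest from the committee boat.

Computing each great-circle distance from 32.4071°N, 65.4268°W:
K4 32.5246°N, 61.5455°W: 226.4 mi
K2 32.8189°N, 69.5609°W: 242.3 mi
K3 33.7812°N, 69.6784°W: 263.8 mi
K1 33.0539°N, 70.3006°W: 286.8 mi
K0 33.3655°N, 70.6860°W: 312.2 mi

K4, K2, K3, K1, K0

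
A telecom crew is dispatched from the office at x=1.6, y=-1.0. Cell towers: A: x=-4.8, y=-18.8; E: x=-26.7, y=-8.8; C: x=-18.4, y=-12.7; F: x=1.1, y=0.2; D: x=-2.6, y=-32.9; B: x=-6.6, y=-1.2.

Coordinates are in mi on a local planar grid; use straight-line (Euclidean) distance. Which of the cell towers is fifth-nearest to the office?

Distances from the office (x=1.6, y=-1.0):
F: 1.3 mi
B: 8.2 mi
A: 18.9 mi
C: 23.2 mi
E: 29.4 mi
D: 32.2 mi
The fifth-nearest is E at 29.4 mi.

E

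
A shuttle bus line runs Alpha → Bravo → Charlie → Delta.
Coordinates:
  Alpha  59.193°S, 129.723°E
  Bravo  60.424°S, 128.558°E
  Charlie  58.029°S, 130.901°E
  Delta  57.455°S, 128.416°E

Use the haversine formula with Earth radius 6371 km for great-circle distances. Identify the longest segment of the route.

Bravo–Charlie

Leg distances:
Alpha→Bravo: 151.6 km
Bravo→Charlie: 297.8 km
Charlie→Delta: 160.7 km
The longest leg is Bravo–Charlie at 297.8 km.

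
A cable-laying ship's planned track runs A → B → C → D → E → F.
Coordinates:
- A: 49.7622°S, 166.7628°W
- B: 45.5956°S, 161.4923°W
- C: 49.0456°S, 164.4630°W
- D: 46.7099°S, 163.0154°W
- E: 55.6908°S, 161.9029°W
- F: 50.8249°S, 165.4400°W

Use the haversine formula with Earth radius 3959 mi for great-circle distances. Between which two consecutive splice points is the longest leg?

D–E

Leg distances:
A→B: 378.0 mi
B→C: 276.0 mi
C→D: 174.8 mi
D→E: 622.4 mi
E→F: 366.5 mi
The longest leg is D–E at 622.4 mi.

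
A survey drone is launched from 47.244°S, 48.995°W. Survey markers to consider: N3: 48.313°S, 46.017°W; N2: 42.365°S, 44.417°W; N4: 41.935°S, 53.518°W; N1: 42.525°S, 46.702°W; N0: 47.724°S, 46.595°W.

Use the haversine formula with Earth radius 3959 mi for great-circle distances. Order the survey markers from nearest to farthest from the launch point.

N0, N3, N1, N2, N4

Distances from the launch point:
N0 47.724°S, 46.595°W: 116.9 mi
N3 48.313°S, 46.017°W: 156.8 mi
N1 42.525°S, 46.702°W: 344.8 mi
N2 42.365°S, 44.417°W: 404.8 mi
N4 41.935°S, 53.518°W: 428.9 mi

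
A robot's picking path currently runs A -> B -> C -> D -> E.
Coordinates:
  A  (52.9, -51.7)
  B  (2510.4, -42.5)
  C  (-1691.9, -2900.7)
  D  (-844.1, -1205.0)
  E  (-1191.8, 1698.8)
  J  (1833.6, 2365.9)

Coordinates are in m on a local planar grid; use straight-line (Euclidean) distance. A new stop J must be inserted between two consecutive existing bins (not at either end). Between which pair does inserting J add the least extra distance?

between A and B

Added distance for inserting J between each consecutive pair:
A–B: 3046.8 m
B–C: 3757.2 m
C–D: 8905.2 m
D–E: 4636.9 m
Smallest added distance is 3046.8 m, inserting between A and B.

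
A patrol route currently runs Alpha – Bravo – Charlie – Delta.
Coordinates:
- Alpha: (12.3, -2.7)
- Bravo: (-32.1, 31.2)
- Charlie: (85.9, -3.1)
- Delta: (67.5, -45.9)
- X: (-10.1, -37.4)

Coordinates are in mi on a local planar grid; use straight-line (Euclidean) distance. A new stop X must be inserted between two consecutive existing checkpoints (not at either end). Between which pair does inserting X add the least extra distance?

Added distance for inserting X between each consecutive pair:
Alpha–Bravo: 57.5 mi
Bravo–Charlie: 51.1 mi
Charlie–Delta: 133.4 mi
Smallest added distance is 51.1 mi, inserting between Bravo and Charlie.

between Bravo and Charlie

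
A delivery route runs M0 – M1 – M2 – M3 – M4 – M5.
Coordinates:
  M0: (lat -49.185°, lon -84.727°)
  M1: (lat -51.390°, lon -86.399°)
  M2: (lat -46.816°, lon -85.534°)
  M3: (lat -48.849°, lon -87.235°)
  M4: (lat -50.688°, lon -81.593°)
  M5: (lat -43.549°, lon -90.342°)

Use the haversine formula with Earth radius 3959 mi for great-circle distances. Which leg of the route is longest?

M4–M5

Leg distances:
M0→M1: 169.3 mi
M1→M2: 318.5 mi
M2→M3: 161.1 mi
M3→M4: 281.9 mi
M4→M5: 641.4 mi
The longest leg is M4–M5 at 641.4 mi.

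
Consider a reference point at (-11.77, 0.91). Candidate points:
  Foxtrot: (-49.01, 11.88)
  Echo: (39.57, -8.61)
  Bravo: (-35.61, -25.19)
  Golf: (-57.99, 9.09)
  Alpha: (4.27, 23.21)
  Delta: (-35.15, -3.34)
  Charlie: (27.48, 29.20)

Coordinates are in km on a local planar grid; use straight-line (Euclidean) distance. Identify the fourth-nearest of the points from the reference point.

Distance to each, sorted:
Delta: 23.8 km
Alpha: 27.5 km
Bravo: 35.3 km
Foxtrot: 38.8 km
Golf: 46.9 km
Charlie: 48.4 km
Echo: 52.2 km
The fourth-nearest is Foxtrot at 38.8 km.

Foxtrot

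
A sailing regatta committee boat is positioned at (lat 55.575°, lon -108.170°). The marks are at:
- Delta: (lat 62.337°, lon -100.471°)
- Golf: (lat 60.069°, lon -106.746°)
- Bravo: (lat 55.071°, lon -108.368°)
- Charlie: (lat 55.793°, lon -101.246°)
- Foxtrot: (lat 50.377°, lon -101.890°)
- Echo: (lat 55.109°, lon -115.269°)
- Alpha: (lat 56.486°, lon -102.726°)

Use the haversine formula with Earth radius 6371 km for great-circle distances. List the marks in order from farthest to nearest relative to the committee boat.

Delta, Foxtrot, Golf, Echo, Charlie, Alpha, Bravo

Distances from the committee boat:
Delta (lat 62.337°, lon -100.471°): 870.6 km
Foxtrot (lat 50.377°, lon -101.890°): 714.1 km
Golf (lat 60.069°, lon -106.746°): 506.7 km
Echo (lat 55.109°, lon -115.269°): 451.7 km
Charlie (lat 55.793°, lon -101.246°): 434.5 km
Alpha (lat 56.486°, lon -102.726°): 353.0 km
Bravo (lat 55.071°, lon -108.368°): 57.4 km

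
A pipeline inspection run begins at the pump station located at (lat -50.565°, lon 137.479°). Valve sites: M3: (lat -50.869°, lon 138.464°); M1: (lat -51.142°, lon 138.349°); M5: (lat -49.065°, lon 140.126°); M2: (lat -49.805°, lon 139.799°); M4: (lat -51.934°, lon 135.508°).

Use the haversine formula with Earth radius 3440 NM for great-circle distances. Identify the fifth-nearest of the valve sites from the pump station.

M5

Distance to each, sorted:
M3: 41.7 NM
M1: 47.8 NM
M2: 100.2 NM
M4: 110.6 NM
M5: 136.5 NM
The fifth-nearest is M5 at 136.5 NM.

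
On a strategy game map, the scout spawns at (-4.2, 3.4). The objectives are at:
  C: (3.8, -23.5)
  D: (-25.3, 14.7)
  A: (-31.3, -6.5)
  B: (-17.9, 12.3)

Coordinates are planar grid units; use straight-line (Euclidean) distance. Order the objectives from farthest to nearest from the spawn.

Distance from the spawn at (-4.2, 3.4) to each:
A (-31.3, -6.5): 28.9
C (3.8, -23.5): 28.1
D (-25.3, 14.7): 23.9
B (-17.9, 12.3): 16.3

A, C, D, B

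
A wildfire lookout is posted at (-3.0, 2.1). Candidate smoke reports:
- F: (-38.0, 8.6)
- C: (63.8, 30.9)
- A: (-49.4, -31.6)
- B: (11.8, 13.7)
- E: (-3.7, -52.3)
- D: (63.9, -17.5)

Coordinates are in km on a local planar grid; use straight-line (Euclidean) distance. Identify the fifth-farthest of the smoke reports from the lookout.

Distances from the lookout ((-3.0, 2.1)):
C: 72.7 km
D: 69.7 km
A: 57.3 km
E: 54.4 km
F: 35.6 km
B: 18.8 km
The fifth-farthest is F at 35.6 km.

F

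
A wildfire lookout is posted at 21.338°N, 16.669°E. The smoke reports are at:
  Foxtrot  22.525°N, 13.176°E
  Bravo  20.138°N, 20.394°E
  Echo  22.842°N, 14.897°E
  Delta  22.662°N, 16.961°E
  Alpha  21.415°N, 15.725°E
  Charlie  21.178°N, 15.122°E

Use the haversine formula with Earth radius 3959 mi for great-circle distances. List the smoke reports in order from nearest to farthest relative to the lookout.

Computing each great-circle distance from 21.338°N, 16.669°E:
Alpha 21.415°N, 15.725°E: 61.0 mi
Delta 22.662°N, 16.961°E: 93.4 mi
Charlie 21.178°N, 15.122°E: 100.2 mi
Echo 22.842°N, 14.897°E: 153.9 mi
Foxtrot 22.525°N, 13.176°E: 238.4 mi
Bravo 20.138°N, 20.394°E: 254.6 mi

Alpha, Delta, Charlie, Echo, Foxtrot, Bravo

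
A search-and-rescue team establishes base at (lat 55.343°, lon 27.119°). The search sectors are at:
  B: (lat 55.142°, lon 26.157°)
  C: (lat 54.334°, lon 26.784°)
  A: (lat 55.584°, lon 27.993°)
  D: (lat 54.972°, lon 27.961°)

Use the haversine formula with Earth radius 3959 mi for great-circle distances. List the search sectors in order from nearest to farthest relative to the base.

A, B, D, C

Distances from the base:
A (lat 55.584°, lon 27.993°): 38.1 mi
B (lat 55.142°, lon 26.157°): 40.4 mi
D (lat 54.972°, lon 27.961°): 42.0 mi
C (lat 54.334°, lon 26.784°): 71.0 mi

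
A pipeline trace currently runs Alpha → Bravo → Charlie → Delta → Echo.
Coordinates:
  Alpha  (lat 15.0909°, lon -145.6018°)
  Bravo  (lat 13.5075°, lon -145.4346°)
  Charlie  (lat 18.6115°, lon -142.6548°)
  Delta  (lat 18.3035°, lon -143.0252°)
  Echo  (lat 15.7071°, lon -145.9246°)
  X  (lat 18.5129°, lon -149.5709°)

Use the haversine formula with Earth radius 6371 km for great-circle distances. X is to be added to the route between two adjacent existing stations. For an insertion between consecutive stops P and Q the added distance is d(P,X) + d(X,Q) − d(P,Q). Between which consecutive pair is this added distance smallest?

between Delta and Echo

Added distance for inserting X between each consecutive pair:
Alpha–Bravo: 1102.2 km
Bravo–Charlie: 799.2 km
Charlie–Delta: 1368.1 km
Delta–Echo: 766.1 km
Smallest added distance is 766.1 km, inserting between Delta and Echo.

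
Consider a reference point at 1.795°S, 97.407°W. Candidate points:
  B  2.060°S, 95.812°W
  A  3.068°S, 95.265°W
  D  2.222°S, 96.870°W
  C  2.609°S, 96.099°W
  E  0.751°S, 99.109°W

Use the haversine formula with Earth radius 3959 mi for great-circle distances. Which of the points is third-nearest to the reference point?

Distances from the reference point (1.795°S, 97.407°W):
D: 47.4 mi
C: 106.4 mi
B: 111.7 mi
E: 137.9 mi
A: 172.1 mi
The third-nearest is B at 111.7 mi.

B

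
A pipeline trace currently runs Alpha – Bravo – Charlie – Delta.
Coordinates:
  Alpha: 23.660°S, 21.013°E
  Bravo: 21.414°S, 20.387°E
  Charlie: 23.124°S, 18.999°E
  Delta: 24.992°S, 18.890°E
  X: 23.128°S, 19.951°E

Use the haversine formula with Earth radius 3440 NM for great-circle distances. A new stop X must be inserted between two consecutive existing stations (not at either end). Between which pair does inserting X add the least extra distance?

between Bravo and Charlie

Added distance for inserting X between each consecutive pair:
Alpha–Bravo: 33.1 NM
Bravo–Charlie: 29.9 NM
Charlie–Delta: 66.4 NM
Smallest added distance is 29.9 NM, inserting between Bravo and Charlie.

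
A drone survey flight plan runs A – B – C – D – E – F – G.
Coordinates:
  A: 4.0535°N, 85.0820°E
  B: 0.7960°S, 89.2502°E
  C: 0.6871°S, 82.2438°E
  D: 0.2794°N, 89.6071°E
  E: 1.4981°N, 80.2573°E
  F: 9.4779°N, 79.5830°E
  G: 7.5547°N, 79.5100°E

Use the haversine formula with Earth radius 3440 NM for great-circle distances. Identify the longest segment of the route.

Leg distances:
A→B: 383.8 NM
B→C: 420.7 NM
C→D: 445.9 NM
D→E: 566.0 NM
E→F: 480.8 NM
F→G: 115.5 NM
The longest leg is D–E at 566.0 NM.

D–E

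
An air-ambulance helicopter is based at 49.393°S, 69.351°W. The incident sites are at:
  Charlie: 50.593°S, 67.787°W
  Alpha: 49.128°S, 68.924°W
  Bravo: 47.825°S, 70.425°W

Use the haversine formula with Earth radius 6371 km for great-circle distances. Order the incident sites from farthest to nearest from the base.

Bravo, Charlie, Alpha

Distance from the base at 49.393°S, 69.351°W to each:
Bravo 47.825°S, 70.425°W: 191.4 km
Charlie 50.593°S, 67.787°W: 174.1 km
Alpha 49.128°S, 68.924°W: 42.8 km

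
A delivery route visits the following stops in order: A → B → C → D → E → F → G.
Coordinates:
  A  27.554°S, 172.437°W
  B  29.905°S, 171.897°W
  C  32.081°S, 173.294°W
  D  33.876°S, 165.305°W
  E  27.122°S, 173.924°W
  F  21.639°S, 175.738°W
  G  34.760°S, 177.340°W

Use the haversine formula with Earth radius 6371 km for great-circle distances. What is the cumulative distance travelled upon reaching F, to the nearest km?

3066 km

Leg distances:
A→B: 266.7 km  (cumulative 266.7 km)
B→C: 276.2 km  (cumulative 542.8 km)
C→D: 771.2 km  (cumulative 1314.1 km)
D→E: 1115.3 km  (cumulative 2429.4 km)
E→F: 636.7 km  (cumulative 3066.1 km)
Cumulative distance at F ≈ 3066 km.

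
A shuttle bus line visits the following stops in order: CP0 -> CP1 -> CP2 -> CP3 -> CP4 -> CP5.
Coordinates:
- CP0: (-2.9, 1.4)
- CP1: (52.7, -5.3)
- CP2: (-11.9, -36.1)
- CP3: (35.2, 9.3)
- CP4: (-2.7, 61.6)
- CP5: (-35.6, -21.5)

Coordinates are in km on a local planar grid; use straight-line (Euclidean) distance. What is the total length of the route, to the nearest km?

Leg distances:
CP0→CP1: 56.0 km  (cumulative 56.0 km)
CP1→CP2: 71.6 km  (cumulative 127.6 km)
CP2→CP3: 65.4 km  (cumulative 193.0 km)
CP3→CP4: 64.6 km  (cumulative 257.6 km)
CP4→CP5: 89.4 km  (cumulative 347.0 km)
Total route length ≈ 347 km.

347 km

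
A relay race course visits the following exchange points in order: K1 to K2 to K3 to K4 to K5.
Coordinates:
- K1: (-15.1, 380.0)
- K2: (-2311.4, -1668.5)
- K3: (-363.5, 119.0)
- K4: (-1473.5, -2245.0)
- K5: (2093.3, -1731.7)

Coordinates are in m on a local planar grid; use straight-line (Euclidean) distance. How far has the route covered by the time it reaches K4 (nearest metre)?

Leg distances:
K1→K2: 3077.2 m  (cumulative 3077.2 m)
K2→K3: 2643.8 m  (cumulative 5721.0 m)
K3→K4: 2611.6 m  (cumulative 8332.6 m)
Cumulative distance at K4 ≈ 8333 m.

8333 m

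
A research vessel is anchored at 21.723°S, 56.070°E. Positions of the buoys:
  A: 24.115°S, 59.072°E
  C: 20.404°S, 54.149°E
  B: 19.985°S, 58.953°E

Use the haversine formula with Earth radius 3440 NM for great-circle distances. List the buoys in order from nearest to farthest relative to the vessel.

C, B, A

Computing each great-circle distance from 21.723°S, 56.070°E:
C 20.404°S, 54.149°E: 133.6 NM
B 19.985°S, 58.953°E: 192.5 NM
A 24.115°S, 59.072°E: 219.5 NM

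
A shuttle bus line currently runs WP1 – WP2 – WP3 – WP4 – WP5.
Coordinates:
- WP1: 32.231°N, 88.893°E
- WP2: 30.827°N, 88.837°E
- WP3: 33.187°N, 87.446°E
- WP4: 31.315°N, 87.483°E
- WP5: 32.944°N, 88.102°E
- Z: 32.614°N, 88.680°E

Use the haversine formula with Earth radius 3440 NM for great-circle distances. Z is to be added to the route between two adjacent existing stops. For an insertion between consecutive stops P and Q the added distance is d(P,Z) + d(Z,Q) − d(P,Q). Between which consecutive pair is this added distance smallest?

Added distance for inserting Z between each consecutive pair:
WP1–WP2: 48.6 NM
WP2–WP3: 20.3 NM
WP3–WP4: 57.7 NM
WP4–WP5: 31.5 NM
Smallest added distance is 20.3 NM, inserting between WP2 and WP3.

between WP2 and WP3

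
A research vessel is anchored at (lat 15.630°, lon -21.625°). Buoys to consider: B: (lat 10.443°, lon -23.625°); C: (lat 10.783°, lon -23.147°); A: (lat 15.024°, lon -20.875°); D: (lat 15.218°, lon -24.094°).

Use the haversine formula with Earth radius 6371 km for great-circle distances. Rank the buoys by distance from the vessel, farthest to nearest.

Distances from the vessel:
B (lat 10.443°, lon -23.625°): 616.1 km
C (lat 10.783°, lon -23.147°): 563.6 km
D (lat 15.218°, lon -24.094°): 268.6 km
A (lat 15.024°, lon -20.875°): 104.9 km

B, C, D, A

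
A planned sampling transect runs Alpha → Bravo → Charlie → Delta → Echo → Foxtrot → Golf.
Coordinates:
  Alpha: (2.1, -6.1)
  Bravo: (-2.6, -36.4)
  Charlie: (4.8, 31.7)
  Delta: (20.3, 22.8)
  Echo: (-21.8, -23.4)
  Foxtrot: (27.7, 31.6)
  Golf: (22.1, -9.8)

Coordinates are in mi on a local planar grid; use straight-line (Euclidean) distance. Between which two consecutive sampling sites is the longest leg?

Echo–Foxtrot

Leg distances:
Alpha→Bravo: 30.7 mi
Bravo→Charlie: 68.5 mi
Charlie→Delta: 17.9 mi
Delta→Echo: 62.5 mi
Echo→Foxtrot: 74.0 mi
Foxtrot→Golf: 41.8 mi
The longest leg is Echo–Foxtrot at 74.0 mi.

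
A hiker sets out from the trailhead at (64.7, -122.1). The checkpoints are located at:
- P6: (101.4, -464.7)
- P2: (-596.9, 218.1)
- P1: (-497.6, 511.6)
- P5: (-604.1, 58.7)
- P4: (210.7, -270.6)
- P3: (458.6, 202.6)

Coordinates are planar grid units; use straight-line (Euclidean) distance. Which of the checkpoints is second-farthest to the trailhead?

P2

Distance to each, sorted:
P1: 847.2
P2: 743.9
P5: 692.8
P3: 510.5
P6: 344.6
P4: 208.3
The second-farthest is P2 at 743.9.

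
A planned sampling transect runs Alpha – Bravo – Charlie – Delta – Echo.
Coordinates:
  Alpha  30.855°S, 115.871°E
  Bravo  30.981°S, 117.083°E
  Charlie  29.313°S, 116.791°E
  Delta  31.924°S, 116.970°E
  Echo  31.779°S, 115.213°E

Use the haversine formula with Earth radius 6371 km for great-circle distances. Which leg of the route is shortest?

Leg distances:
Alpha→Bravo: 116.5 km
Bravo→Charlie: 187.6 km
Charlie→Delta: 290.8 km
Delta→Echo: 166.7 km
The shortest leg is Alpha–Bravo at 116.5 km.

Alpha–Bravo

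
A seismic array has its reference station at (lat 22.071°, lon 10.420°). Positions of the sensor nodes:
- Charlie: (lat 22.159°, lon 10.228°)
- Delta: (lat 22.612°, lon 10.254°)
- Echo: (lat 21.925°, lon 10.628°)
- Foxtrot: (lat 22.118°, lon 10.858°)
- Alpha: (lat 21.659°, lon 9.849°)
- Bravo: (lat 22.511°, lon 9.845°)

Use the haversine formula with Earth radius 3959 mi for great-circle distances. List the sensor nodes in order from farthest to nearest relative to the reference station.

Bravo, Alpha, Delta, Foxtrot, Echo, Charlie

Distances from the reference station:
Bravo (lat 22.511°, lon 9.845°): 47.7 mi
Alpha (lat 21.659°, lon 9.849°): 46.4 mi
Delta (lat 22.612°, lon 10.254°): 38.9 mi
Foxtrot (lat 22.118°, lon 10.858°): 28.2 mi
Echo (lat 21.925°, lon 10.628°): 16.7 mi
Charlie (lat 22.159°, lon 10.228°): 13.7 mi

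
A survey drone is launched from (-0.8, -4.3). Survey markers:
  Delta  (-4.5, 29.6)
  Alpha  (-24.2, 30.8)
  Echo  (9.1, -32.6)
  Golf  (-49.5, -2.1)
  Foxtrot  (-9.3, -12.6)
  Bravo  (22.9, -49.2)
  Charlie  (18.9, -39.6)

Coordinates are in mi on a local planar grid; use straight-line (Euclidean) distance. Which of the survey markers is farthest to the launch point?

Bravo

Distance to each, sorted:
Bravo: 50.8 mi
Golf: 48.7 mi
Alpha: 42.2 mi
Charlie: 40.4 mi
Delta: 34.1 mi
Echo: 30.0 mi
Foxtrot: 11.9 mi
The farthest is Bravo at 50.8 mi.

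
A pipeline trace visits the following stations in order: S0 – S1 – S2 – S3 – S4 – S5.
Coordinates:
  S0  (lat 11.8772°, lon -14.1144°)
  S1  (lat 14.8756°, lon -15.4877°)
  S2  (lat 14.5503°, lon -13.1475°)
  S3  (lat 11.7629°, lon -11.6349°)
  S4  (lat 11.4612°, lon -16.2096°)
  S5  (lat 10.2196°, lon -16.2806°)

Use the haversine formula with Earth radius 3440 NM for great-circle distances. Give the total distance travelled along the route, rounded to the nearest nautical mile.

868 NM

Leg distances:
S0→S1: 197.1 NM  (cumulative 197.1 NM)
S1→S2: 137.3 NM  (cumulative 334.4 NM)
S2→S3: 189.3 NM  (cumulative 523.6 NM)
S3→S4: 269.6 NM  (cumulative 793.3 NM)
S4→S5: 74.7 NM  (cumulative 868.0 NM)
Total route length ≈ 868 NM.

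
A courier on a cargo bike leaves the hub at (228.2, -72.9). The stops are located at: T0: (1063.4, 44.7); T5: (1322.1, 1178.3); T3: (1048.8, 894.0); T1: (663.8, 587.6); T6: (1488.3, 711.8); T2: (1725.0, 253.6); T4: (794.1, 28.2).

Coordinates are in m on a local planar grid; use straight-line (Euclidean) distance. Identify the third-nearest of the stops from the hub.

T0

Distance to each, sorted:
T4: 574.9 m
T1: 791.2 m
T0: 843.4 m
T3: 1268.2 m
T6: 1484.5 m
T2: 1532.0 m
T5: 1662.0 m
The third-nearest is T0 at 843.4 m.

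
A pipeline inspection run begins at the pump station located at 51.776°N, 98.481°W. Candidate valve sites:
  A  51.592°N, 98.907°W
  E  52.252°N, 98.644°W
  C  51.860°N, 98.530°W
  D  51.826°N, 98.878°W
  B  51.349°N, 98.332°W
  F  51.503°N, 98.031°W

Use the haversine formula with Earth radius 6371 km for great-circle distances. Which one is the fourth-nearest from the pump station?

Distance to each, sorted:
C: 9.9 km
D: 27.9 km
A: 35.8 km
F: 43.4 km
B: 48.6 km
E: 54.1 km
The fourth-nearest is F at 43.4 km.

F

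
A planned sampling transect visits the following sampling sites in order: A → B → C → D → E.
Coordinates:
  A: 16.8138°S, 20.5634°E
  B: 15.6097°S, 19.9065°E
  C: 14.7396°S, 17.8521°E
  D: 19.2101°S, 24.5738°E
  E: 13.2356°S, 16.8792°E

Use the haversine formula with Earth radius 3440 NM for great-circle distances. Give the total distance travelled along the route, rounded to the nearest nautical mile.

Leg distances:
A→B: 81.6 NM  (cumulative 81.6 NM)
B→C: 130.0 NM  (cumulative 211.6 NM)
C→D: 470.0 NM  (cumulative 681.6 NM)
D→E: 570.3 NM  (cumulative 1251.9 NM)
Total route length ≈ 1252 NM.

1252 NM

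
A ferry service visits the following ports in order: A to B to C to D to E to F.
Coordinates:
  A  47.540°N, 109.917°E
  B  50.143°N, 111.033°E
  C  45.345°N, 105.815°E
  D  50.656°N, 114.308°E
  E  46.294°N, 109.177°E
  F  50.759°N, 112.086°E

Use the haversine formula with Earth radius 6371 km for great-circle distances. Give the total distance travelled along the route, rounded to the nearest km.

Leg distances:
A→B: 300.7 km  (cumulative 300.7 km)
B→C: 660.6 km  (cumulative 961.3 km)
C→D: 863.9 km  (cumulative 1825.2 km)
D→E: 614.8 km  (cumulative 2440.0 km)
E→F: 540.6 km  (cumulative 2980.6 km)
Total route length ≈ 2981 km.

2981 km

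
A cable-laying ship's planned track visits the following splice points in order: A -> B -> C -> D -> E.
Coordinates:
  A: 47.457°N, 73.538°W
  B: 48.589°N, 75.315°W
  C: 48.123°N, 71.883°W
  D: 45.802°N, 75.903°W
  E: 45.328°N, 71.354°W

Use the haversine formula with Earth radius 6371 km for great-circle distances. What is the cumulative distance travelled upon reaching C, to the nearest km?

441 km

Leg distances:
A→B: 182.5 km  (cumulative 182.5 km)
B→C: 258.8 km  (cumulative 441.3 km)
Cumulative distance at C ≈ 441 km.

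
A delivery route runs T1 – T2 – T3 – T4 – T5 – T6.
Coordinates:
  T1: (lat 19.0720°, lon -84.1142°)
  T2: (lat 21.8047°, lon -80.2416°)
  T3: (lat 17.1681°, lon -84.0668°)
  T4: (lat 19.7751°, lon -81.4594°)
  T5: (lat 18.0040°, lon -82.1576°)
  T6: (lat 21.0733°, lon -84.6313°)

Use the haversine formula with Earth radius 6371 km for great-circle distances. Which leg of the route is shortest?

T4–T5

Leg distances:
T1→T2: 505.1 km
T2→T3: 653.0 km
T3→T4: 399.5 km
T4→T5: 210.2 km
T5→T6: 428.5 km
The shortest leg is T4–T5 at 210.2 km.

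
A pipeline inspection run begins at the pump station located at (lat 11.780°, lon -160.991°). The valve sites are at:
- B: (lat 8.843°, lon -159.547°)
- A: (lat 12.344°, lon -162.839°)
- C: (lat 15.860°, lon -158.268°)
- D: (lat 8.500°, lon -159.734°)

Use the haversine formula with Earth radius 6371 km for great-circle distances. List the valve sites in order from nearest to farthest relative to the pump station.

A, B, D, C

Distances from the pump station:
A (lat 12.344°, lon -162.839°): 210.5 km
B (lat 8.843°, lon -159.547°): 362.8 km
D (lat 8.500°, lon -159.734°): 389.8 km
C (lat 15.860°, lon -158.268°): 540.6 km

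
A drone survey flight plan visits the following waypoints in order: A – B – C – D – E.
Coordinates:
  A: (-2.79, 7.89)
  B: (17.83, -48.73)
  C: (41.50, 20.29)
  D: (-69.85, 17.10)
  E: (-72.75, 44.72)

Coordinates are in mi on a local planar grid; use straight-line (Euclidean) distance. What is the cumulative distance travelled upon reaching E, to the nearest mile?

Leg distances:
A→B: 60.3 mi  (cumulative 60.3 mi)
B→C: 73.0 mi  (cumulative 133.2 mi)
C→D: 111.4 mi  (cumulative 244.6 mi)
D→E: 27.8 mi  (cumulative 272.4 mi)
Cumulative distance at E ≈ 272 mi.

272 mi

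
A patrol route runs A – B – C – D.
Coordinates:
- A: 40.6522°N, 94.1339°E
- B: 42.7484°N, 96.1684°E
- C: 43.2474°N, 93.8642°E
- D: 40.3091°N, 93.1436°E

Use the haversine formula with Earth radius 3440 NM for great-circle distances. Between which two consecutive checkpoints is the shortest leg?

Leg distances:
A→B: 155.4 NM
B→C: 105.5 NM
C→D: 179.3 NM
The shortest leg is B–C at 105.5 NM.

B–C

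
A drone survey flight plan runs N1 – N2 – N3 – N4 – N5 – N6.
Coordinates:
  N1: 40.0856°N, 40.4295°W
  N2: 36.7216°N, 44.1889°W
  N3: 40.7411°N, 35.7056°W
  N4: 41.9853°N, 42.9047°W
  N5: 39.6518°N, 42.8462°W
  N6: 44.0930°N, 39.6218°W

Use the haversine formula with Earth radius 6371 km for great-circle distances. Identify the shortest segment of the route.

Leg distances:
N1→N2: 497.1 km
N2→N3: 860.4 km
N3→N4: 616.3 km
N4→N5: 259.5 km
N5→N6: 561.3 km
The shortest leg is N4–N5 at 259.5 km.

N4–N5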